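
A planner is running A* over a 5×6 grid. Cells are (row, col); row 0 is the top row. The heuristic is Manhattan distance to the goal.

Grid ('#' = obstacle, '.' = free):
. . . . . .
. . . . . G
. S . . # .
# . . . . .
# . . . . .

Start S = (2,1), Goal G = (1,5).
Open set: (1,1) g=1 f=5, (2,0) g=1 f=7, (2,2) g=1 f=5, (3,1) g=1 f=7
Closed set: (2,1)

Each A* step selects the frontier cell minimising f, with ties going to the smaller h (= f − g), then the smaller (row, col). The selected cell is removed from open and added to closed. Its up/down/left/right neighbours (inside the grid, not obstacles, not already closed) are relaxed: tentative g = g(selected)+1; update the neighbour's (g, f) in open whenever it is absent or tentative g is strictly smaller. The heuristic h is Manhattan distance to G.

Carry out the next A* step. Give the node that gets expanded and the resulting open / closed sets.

expanded=(1,1); open=[(0,1) g=2 f=7, (1,0) g=2 f=7, (1,2) g=2 f=5, (2,0) g=1 f=7, (2,2) g=1 f=5, (3,1) g=1 f=7]; closed=[(1,1), (2,1)]

step 1: expand (1,1) (f=5, h=4) → closed; open now [(0,1) g=2 f=7, (1,0) g=2 f=7, (1,2) g=2 f=5, (2,0) g=1 f=7, (2,2) g=1 f=5, (3,1) g=1 f=7]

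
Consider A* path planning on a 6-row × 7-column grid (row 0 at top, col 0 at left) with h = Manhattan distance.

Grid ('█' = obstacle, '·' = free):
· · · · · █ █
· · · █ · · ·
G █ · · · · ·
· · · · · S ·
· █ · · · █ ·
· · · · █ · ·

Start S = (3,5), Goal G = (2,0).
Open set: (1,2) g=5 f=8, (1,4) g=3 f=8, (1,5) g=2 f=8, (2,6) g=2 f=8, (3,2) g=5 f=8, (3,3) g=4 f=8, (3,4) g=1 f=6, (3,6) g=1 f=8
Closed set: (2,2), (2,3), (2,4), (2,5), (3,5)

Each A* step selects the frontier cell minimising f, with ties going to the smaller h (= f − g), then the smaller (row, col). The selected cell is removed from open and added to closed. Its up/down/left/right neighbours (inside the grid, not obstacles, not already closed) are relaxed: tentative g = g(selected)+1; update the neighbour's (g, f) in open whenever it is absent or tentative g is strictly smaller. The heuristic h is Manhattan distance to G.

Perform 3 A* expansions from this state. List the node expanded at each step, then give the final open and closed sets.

order=[(3,4) → (3,3) → (3,2)]; open=[(1,2) g=5 f=8, (1,4) g=3 f=8, (1,5) g=2 f=8, (2,6) g=2 f=8, (3,1) g=4 f=6, (3,6) g=1 f=8, (4,2) g=4 f=8, (4,3) g=3 f=8, (4,4) g=2 f=8]; closed=[(2,2), (2,3), (2,4), (2,5), (3,2), (3,3), (3,4), (3,5)]

step 1: expand (3,4) (f=6, h=5) → closed; open now [(1,2) g=5 f=8, (1,4) g=3 f=8, (1,5) g=2 f=8, (2,6) g=2 f=8, (3,2) g=5 f=8, (3,3) g=2 f=6, (3,6) g=1 f=8, (4,4) g=2 f=8]
step 2: expand (3,3) (f=6, h=4) → closed; open now [(1,2) g=5 f=8, (1,4) g=3 f=8, (1,5) g=2 f=8, (2,6) g=2 f=8, (3,2) g=3 f=6, (3,6) g=1 f=8, (4,3) g=3 f=8, (4,4) g=2 f=8]
step 3: expand (3,2) (f=6, h=3) → closed; open now [(1,2) g=5 f=8, (1,4) g=3 f=8, (1,5) g=2 f=8, (2,6) g=2 f=8, (3,1) g=4 f=6, (3,6) g=1 f=8, (4,2) g=4 f=8, (4,3) g=3 f=8, (4,4) g=2 f=8]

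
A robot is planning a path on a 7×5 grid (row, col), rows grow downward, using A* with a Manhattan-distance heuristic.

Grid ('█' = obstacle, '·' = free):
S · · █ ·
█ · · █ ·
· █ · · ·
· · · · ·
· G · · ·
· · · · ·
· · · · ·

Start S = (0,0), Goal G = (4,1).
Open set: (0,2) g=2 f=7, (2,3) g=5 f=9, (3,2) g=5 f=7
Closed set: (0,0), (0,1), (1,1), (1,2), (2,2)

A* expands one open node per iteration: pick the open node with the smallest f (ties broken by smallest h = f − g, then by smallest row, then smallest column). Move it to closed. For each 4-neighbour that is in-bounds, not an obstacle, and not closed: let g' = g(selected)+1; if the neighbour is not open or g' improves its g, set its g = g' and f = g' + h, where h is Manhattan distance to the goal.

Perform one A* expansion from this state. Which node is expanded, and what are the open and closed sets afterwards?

step 1: expand (3,2) (f=7, h=2) → closed; open now [(0,2) g=2 f=7, (2,3) g=5 f=9, (3,1) g=6 f=7, (3,3) g=6 f=9, (4,2) g=6 f=7]

expanded=(3,2); open=[(0,2) g=2 f=7, (2,3) g=5 f=9, (3,1) g=6 f=7, (3,3) g=6 f=9, (4,2) g=6 f=7]; closed=[(0,0), (0,1), (1,1), (1,2), (2,2), (3,2)]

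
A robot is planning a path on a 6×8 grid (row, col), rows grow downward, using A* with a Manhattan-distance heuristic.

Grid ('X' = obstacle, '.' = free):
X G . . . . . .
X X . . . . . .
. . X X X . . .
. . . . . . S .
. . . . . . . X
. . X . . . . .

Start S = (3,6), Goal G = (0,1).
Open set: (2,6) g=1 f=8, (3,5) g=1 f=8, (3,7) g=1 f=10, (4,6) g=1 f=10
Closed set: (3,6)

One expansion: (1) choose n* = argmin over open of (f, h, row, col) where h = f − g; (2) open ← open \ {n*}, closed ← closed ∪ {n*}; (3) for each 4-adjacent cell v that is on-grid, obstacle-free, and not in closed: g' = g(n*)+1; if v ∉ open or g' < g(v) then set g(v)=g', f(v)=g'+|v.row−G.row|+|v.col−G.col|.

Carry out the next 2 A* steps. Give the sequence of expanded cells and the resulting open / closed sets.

order=[(2,6) → (1,6)]; open=[(0,6) g=3 f=8, (1,5) g=3 f=8, (1,7) g=3 f=10, (2,5) g=2 f=8, (2,7) g=2 f=10, (3,5) g=1 f=8, (3,7) g=1 f=10, (4,6) g=1 f=10]; closed=[(1,6), (2,6), (3,6)]

step 1: expand (2,6) (f=8, h=7) → closed; open now [(1,6) g=2 f=8, (2,5) g=2 f=8, (2,7) g=2 f=10, (3,5) g=1 f=8, (3,7) g=1 f=10, (4,6) g=1 f=10]
step 2: expand (1,6) (f=8, h=6) → closed; open now [(0,6) g=3 f=8, (1,5) g=3 f=8, (1,7) g=3 f=10, (2,5) g=2 f=8, (2,7) g=2 f=10, (3,5) g=1 f=8, (3,7) g=1 f=10, (4,6) g=1 f=10]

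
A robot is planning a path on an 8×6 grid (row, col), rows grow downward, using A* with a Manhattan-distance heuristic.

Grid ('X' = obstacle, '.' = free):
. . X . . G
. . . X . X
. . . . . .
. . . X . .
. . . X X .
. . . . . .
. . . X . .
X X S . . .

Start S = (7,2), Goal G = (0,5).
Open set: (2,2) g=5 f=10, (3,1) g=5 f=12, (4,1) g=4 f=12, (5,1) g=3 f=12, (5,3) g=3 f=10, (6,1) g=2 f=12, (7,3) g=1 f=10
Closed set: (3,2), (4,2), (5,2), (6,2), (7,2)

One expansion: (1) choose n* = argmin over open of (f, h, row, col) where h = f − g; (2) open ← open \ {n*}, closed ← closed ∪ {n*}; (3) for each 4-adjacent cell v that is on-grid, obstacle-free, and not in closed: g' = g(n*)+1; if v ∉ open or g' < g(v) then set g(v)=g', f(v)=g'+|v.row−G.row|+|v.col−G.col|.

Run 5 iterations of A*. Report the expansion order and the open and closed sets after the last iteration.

step 1: expand (2,2) (f=10, h=5) → closed; open now [(1,2) g=6 f=10, (2,1) g=6 f=12, (2,3) g=6 f=10, (3,1) g=5 f=12, (4,1) g=4 f=12, (5,1) g=3 f=12, (5,3) g=3 f=10, (6,1) g=2 f=12, (7,3) g=1 f=10]
step 2: expand (1,2) (f=10, h=4) → closed; open now [(1,1) g=7 f=12, (2,1) g=6 f=12, (2,3) g=6 f=10, (3,1) g=5 f=12, (4,1) g=4 f=12, (5,1) g=3 f=12, (5,3) g=3 f=10, (6,1) g=2 f=12, (7,3) g=1 f=10]
step 3: expand (2,3) (f=10, h=4) → closed; open now [(1,1) g=7 f=12, (2,1) g=6 f=12, (2,4) g=7 f=10, (3,1) g=5 f=12, (4,1) g=4 f=12, (5,1) g=3 f=12, (5,3) g=3 f=10, (6,1) g=2 f=12, (7,3) g=1 f=10]
step 4: expand (2,4) (f=10, h=3) → closed; open now [(1,1) g=7 f=12, (1,4) g=8 f=10, (2,1) g=6 f=12, (2,5) g=8 f=10, (3,1) g=5 f=12, (3,4) g=8 f=12, (4,1) g=4 f=12, (5,1) g=3 f=12, (5,3) g=3 f=10, (6,1) g=2 f=12, (7,3) g=1 f=10]
step 5: expand (1,4) (f=10, h=2) → closed; open now [(0,4) g=9 f=10, (1,1) g=7 f=12, (2,1) g=6 f=12, (2,5) g=8 f=10, (3,1) g=5 f=12, (3,4) g=8 f=12, (4,1) g=4 f=12, (5,1) g=3 f=12, (5,3) g=3 f=10, (6,1) g=2 f=12, (7,3) g=1 f=10]

order=[(2,2) → (1,2) → (2,3) → (2,4) → (1,4)]; open=[(0,4) g=9 f=10, (1,1) g=7 f=12, (2,1) g=6 f=12, (2,5) g=8 f=10, (3,1) g=5 f=12, (3,4) g=8 f=12, (4,1) g=4 f=12, (5,1) g=3 f=12, (5,3) g=3 f=10, (6,1) g=2 f=12, (7,3) g=1 f=10]; closed=[(1,2), (1,4), (2,2), (2,3), (2,4), (3,2), (4,2), (5,2), (6,2), (7,2)]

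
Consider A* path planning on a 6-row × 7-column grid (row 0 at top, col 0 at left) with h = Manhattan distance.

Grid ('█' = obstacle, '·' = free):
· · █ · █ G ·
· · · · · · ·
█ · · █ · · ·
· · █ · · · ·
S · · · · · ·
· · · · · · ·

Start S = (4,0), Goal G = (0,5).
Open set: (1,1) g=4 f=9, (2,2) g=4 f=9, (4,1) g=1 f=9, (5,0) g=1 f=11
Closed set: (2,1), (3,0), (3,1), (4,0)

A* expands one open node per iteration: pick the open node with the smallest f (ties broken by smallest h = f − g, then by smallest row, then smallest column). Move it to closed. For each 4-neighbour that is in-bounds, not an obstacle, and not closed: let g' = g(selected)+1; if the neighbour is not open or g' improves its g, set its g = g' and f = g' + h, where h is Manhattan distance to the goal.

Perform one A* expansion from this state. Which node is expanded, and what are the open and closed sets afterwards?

step 1: expand (1,1) (f=9, h=5) → closed; open now [(0,1) g=5 f=9, (1,0) g=5 f=11, (1,2) g=5 f=9, (2,2) g=4 f=9, (4,1) g=1 f=9, (5,0) g=1 f=11]

expanded=(1,1); open=[(0,1) g=5 f=9, (1,0) g=5 f=11, (1,2) g=5 f=9, (2,2) g=4 f=9, (4,1) g=1 f=9, (5,0) g=1 f=11]; closed=[(1,1), (2,1), (3,0), (3,1), (4,0)]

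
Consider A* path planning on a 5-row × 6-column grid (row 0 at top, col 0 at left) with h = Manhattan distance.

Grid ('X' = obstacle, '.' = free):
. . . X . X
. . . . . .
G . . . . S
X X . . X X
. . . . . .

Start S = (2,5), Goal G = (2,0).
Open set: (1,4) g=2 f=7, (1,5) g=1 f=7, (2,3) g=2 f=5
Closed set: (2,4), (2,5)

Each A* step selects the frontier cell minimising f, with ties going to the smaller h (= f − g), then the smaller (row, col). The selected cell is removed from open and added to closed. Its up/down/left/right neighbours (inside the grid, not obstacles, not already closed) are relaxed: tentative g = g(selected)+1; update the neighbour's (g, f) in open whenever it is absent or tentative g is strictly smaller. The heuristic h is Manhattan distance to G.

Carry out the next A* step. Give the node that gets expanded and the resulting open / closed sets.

step 1: expand (2,3) (f=5, h=3) → closed; open now [(1,3) g=3 f=7, (1,4) g=2 f=7, (1,5) g=1 f=7, (2,2) g=3 f=5, (3,3) g=3 f=7]

expanded=(2,3); open=[(1,3) g=3 f=7, (1,4) g=2 f=7, (1,5) g=1 f=7, (2,2) g=3 f=5, (3,3) g=3 f=7]; closed=[(2,3), (2,4), (2,5)]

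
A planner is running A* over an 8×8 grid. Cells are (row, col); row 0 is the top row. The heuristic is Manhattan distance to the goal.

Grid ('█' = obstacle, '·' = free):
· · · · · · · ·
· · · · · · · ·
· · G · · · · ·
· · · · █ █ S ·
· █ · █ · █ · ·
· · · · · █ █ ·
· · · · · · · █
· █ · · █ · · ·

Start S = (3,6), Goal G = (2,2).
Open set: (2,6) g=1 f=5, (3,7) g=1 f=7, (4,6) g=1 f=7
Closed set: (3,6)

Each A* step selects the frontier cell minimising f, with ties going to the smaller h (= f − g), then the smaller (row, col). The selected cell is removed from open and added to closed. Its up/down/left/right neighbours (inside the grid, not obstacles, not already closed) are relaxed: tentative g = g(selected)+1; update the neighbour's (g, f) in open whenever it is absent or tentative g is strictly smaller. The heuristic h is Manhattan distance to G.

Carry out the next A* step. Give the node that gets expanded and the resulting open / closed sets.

step 1: expand (2,6) (f=5, h=4) → closed; open now [(1,6) g=2 f=7, (2,5) g=2 f=5, (2,7) g=2 f=7, (3,7) g=1 f=7, (4,6) g=1 f=7]

expanded=(2,6); open=[(1,6) g=2 f=7, (2,5) g=2 f=5, (2,7) g=2 f=7, (3,7) g=1 f=7, (4,6) g=1 f=7]; closed=[(2,6), (3,6)]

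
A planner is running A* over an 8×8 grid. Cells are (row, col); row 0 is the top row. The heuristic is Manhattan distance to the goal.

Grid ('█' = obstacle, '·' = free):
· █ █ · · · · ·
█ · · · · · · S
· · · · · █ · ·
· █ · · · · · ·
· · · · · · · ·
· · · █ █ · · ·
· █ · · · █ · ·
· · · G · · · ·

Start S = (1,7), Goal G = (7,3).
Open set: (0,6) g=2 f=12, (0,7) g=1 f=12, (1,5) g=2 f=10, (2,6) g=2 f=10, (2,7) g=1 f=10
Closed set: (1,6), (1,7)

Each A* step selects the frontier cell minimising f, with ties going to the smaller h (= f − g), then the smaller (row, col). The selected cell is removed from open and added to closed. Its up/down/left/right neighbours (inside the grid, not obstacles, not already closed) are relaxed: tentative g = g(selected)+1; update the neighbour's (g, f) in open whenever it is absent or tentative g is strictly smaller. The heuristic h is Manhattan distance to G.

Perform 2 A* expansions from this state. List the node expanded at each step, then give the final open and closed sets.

step 1: expand (1,5) (f=10, h=8) → closed; open now [(0,5) g=3 f=12, (0,6) g=2 f=12, (0,7) g=1 f=12, (1,4) g=3 f=10, (2,6) g=2 f=10, (2,7) g=1 f=10]
step 2: expand (1,4) (f=10, h=7) → closed; open now [(0,4) g=4 f=12, (0,5) g=3 f=12, (0,6) g=2 f=12, (0,7) g=1 f=12, (1,3) g=4 f=10, (2,4) g=4 f=10, (2,6) g=2 f=10, (2,7) g=1 f=10]

order=[(1,5) → (1,4)]; open=[(0,4) g=4 f=12, (0,5) g=3 f=12, (0,6) g=2 f=12, (0,7) g=1 f=12, (1,3) g=4 f=10, (2,4) g=4 f=10, (2,6) g=2 f=10, (2,7) g=1 f=10]; closed=[(1,4), (1,5), (1,6), (1,7)]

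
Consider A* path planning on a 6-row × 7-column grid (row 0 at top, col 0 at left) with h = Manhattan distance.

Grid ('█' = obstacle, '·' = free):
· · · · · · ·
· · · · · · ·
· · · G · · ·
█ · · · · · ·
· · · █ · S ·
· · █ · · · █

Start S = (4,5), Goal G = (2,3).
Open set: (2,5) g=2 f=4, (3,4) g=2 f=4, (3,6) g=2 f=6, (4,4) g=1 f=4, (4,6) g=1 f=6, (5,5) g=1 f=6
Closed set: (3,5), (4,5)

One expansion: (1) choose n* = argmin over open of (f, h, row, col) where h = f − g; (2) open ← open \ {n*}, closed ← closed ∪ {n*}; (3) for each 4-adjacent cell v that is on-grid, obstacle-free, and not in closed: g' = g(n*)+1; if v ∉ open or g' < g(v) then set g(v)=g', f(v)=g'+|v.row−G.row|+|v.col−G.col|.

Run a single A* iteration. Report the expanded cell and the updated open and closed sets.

step 1: expand (2,5) (f=4, h=2) → closed; open now [(1,5) g=3 f=6, (2,4) g=3 f=4, (2,6) g=3 f=6, (3,4) g=2 f=4, (3,6) g=2 f=6, (4,4) g=1 f=4, (4,6) g=1 f=6, (5,5) g=1 f=6]

expanded=(2,5); open=[(1,5) g=3 f=6, (2,4) g=3 f=4, (2,6) g=3 f=6, (3,4) g=2 f=4, (3,6) g=2 f=6, (4,4) g=1 f=4, (4,6) g=1 f=6, (5,5) g=1 f=6]; closed=[(2,5), (3,5), (4,5)]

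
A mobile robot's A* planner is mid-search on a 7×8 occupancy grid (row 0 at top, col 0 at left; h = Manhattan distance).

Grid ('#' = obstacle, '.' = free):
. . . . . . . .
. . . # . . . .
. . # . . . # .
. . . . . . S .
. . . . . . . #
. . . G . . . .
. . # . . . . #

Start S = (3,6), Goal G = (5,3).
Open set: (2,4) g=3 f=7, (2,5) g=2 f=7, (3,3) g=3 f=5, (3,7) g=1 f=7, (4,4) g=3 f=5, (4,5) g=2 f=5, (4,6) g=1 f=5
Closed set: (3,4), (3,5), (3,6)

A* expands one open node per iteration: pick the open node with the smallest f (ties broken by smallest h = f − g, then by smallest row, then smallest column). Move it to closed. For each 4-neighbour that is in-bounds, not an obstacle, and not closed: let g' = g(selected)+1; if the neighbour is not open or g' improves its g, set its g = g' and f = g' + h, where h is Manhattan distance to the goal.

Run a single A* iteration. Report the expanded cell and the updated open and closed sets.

step 1: expand (3,3) (f=5, h=2) → closed; open now [(2,3) g=4 f=7, (2,4) g=3 f=7, (2,5) g=2 f=7, (3,2) g=4 f=7, (3,7) g=1 f=7, (4,3) g=4 f=5, (4,4) g=3 f=5, (4,5) g=2 f=5, (4,6) g=1 f=5]

expanded=(3,3); open=[(2,3) g=4 f=7, (2,4) g=3 f=7, (2,5) g=2 f=7, (3,2) g=4 f=7, (3,7) g=1 f=7, (4,3) g=4 f=5, (4,4) g=3 f=5, (4,5) g=2 f=5, (4,6) g=1 f=5]; closed=[(3,3), (3,4), (3,5), (3,6)]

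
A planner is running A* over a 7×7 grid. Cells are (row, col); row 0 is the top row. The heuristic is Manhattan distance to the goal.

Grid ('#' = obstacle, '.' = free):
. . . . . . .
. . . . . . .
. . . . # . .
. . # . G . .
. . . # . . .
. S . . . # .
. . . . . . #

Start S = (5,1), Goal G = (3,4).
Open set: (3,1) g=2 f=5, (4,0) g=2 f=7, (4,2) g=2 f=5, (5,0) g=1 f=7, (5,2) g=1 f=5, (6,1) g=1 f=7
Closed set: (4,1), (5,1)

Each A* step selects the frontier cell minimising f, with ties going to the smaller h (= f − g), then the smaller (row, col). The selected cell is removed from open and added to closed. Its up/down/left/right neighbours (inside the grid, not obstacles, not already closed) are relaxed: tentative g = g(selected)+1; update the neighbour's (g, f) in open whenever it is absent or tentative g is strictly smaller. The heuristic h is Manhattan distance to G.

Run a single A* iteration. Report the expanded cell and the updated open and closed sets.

step 1: expand (3,1) (f=5, h=3) → closed; open now [(2,1) g=3 f=7, (3,0) g=3 f=7, (4,0) g=2 f=7, (4,2) g=2 f=5, (5,0) g=1 f=7, (5,2) g=1 f=5, (6,1) g=1 f=7]

expanded=(3,1); open=[(2,1) g=3 f=7, (3,0) g=3 f=7, (4,0) g=2 f=7, (4,2) g=2 f=5, (5,0) g=1 f=7, (5,2) g=1 f=5, (6,1) g=1 f=7]; closed=[(3,1), (4,1), (5,1)]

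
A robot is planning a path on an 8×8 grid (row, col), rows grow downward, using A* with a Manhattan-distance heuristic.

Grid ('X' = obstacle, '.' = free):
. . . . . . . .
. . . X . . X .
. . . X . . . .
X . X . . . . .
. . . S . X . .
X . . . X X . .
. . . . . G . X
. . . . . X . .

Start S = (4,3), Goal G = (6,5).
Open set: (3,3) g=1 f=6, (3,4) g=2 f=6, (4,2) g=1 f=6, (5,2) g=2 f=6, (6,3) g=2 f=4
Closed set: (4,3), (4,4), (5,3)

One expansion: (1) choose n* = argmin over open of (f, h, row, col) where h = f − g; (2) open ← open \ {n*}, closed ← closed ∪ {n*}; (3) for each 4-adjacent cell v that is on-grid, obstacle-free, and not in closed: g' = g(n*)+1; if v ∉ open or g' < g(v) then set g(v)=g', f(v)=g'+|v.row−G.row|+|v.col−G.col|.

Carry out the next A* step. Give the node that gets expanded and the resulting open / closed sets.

step 1: expand (6,3) (f=4, h=2) → closed; open now [(3,3) g=1 f=6, (3,4) g=2 f=6, (4,2) g=1 f=6, (5,2) g=2 f=6, (6,2) g=3 f=6, (6,4) g=3 f=4, (7,3) g=3 f=6]

expanded=(6,3); open=[(3,3) g=1 f=6, (3,4) g=2 f=6, (4,2) g=1 f=6, (5,2) g=2 f=6, (6,2) g=3 f=6, (6,4) g=3 f=4, (7,3) g=3 f=6]; closed=[(4,3), (4,4), (5,3), (6,3)]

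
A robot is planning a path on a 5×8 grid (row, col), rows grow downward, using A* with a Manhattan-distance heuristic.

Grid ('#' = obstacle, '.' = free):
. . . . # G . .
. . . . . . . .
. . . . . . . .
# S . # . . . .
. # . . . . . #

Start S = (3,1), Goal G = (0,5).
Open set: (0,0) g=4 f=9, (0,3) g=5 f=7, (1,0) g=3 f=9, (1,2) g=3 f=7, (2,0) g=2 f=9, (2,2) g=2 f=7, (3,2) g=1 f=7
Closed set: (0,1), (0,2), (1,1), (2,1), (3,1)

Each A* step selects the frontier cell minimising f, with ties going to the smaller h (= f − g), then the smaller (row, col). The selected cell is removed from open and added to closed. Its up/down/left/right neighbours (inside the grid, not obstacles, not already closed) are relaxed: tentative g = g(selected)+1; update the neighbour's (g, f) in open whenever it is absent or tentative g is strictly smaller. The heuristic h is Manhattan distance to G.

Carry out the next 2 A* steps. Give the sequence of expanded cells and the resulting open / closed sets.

step 1: expand (0,3) (f=7, h=2) → closed; open now [(0,0) g=4 f=9, (1,0) g=3 f=9, (1,2) g=3 f=7, (1,3) g=6 f=9, (2,0) g=2 f=9, (2,2) g=2 f=7, (3,2) g=1 f=7]
step 2: expand (1,2) (f=7, h=4) → closed; open now [(0,0) g=4 f=9, (1,0) g=3 f=9, (1,3) g=4 f=7, (2,0) g=2 f=9, (2,2) g=2 f=7, (3,2) g=1 f=7]

order=[(0,3) → (1,2)]; open=[(0,0) g=4 f=9, (1,0) g=3 f=9, (1,3) g=4 f=7, (2,0) g=2 f=9, (2,2) g=2 f=7, (3,2) g=1 f=7]; closed=[(0,1), (0,2), (0,3), (1,1), (1,2), (2,1), (3,1)]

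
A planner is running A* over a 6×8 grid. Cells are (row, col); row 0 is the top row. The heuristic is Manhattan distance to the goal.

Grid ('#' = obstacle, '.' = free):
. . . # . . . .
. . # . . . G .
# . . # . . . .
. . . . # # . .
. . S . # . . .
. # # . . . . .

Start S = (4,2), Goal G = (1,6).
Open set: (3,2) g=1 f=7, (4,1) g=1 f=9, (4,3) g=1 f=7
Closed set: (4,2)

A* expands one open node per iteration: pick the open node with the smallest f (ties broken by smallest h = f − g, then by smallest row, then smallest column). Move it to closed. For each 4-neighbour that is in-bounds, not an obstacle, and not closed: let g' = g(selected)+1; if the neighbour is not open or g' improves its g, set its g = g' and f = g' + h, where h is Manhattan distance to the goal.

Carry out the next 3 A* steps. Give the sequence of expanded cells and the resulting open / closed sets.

order=[(3,2) → (2,2) → (3,3)]; open=[(2,1) g=3 f=9, (3,1) g=2 f=9, (4,1) g=1 f=9, (4,3) g=1 f=7]; closed=[(2,2), (3,2), (3,3), (4,2)]

step 1: expand (3,2) (f=7, h=6) → closed; open now [(2,2) g=2 f=7, (3,1) g=2 f=9, (3,3) g=2 f=7, (4,1) g=1 f=9, (4,3) g=1 f=7]
step 2: expand (2,2) (f=7, h=5) → closed; open now [(2,1) g=3 f=9, (3,1) g=2 f=9, (3,3) g=2 f=7, (4,1) g=1 f=9, (4,3) g=1 f=7]
step 3: expand (3,3) (f=7, h=5) → closed; open now [(2,1) g=3 f=9, (3,1) g=2 f=9, (4,1) g=1 f=9, (4,3) g=1 f=7]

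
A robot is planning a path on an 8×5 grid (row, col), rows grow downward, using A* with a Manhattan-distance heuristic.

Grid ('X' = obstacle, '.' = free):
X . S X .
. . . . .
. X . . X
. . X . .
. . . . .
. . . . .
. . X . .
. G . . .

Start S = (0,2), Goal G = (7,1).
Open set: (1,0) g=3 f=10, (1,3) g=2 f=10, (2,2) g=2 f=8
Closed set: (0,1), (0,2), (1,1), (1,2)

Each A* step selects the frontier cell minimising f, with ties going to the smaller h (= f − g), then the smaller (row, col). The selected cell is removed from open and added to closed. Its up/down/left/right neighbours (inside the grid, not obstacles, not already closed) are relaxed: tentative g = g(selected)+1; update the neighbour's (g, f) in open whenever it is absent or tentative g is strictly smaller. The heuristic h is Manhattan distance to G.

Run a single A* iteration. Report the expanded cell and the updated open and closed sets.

step 1: expand (2,2) (f=8, h=6) → closed; open now [(1,0) g=3 f=10, (1,3) g=2 f=10, (2,3) g=3 f=10]

expanded=(2,2); open=[(1,0) g=3 f=10, (1,3) g=2 f=10, (2,3) g=3 f=10]; closed=[(0,1), (0,2), (1,1), (1,2), (2,2)]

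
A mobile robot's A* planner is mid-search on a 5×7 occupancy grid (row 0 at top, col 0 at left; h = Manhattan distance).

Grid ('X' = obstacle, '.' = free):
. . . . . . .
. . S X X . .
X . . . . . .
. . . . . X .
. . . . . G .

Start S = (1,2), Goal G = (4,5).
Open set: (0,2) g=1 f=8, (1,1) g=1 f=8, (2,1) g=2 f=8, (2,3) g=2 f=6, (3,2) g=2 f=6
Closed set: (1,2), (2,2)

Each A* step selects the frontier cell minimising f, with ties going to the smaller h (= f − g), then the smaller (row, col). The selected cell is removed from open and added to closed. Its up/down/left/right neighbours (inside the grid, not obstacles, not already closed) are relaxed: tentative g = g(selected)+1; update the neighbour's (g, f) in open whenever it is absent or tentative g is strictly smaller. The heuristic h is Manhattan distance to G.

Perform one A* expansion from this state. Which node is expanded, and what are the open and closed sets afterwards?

step 1: expand (2,3) (f=6, h=4) → closed; open now [(0,2) g=1 f=8, (1,1) g=1 f=8, (2,1) g=2 f=8, (2,4) g=3 f=6, (3,2) g=2 f=6, (3,3) g=3 f=6]

expanded=(2,3); open=[(0,2) g=1 f=8, (1,1) g=1 f=8, (2,1) g=2 f=8, (2,4) g=3 f=6, (3,2) g=2 f=6, (3,3) g=3 f=6]; closed=[(1,2), (2,2), (2,3)]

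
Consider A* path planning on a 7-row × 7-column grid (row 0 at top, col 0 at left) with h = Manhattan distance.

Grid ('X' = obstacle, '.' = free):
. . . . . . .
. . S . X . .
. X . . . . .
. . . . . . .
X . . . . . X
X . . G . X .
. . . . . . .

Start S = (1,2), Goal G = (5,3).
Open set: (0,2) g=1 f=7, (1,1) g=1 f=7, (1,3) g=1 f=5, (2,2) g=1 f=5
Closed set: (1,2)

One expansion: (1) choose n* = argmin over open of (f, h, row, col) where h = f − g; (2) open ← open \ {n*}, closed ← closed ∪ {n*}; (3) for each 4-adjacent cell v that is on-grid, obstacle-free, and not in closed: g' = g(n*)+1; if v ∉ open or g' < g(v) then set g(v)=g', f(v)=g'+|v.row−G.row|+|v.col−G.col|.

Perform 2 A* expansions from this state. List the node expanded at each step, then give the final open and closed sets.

step 1: expand (1,3) (f=5, h=4) → closed; open now [(0,2) g=1 f=7, (0,3) g=2 f=7, (1,1) g=1 f=7, (2,2) g=1 f=5, (2,3) g=2 f=5]
step 2: expand (2,3) (f=5, h=3) → closed; open now [(0,2) g=1 f=7, (0,3) g=2 f=7, (1,1) g=1 f=7, (2,2) g=1 f=5, (2,4) g=3 f=7, (3,3) g=3 f=5]

order=[(1,3) → (2,3)]; open=[(0,2) g=1 f=7, (0,3) g=2 f=7, (1,1) g=1 f=7, (2,2) g=1 f=5, (2,4) g=3 f=7, (3,3) g=3 f=5]; closed=[(1,2), (1,3), (2,3)]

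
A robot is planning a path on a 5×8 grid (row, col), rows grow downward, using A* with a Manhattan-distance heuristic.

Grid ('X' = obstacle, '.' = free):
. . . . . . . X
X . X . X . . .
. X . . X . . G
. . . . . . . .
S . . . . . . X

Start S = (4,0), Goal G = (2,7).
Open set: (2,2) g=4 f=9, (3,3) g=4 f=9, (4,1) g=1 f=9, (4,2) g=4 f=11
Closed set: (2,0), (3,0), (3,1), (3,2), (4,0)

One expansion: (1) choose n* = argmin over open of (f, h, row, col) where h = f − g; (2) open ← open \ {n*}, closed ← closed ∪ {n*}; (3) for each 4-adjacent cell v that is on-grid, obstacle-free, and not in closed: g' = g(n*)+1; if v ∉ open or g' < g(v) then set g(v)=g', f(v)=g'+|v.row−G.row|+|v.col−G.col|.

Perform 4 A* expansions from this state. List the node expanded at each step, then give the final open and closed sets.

step 1: expand (2,2) (f=9, h=5) → closed; open now [(2,3) g=5 f=9, (3,3) g=4 f=9, (4,1) g=1 f=9, (4,2) g=4 f=11]
step 2: expand (2,3) (f=9, h=4) → closed; open now [(1,3) g=6 f=11, (3,3) g=4 f=9, (4,1) g=1 f=9, (4,2) g=4 f=11]
step 3: expand (3,3) (f=9, h=5) → closed; open now [(1,3) g=6 f=11, (3,4) g=5 f=9, (4,1) g=1 f=9, (4,2) g=4 f=11, (4,3) g=5 f=11]
step 4: expand (3,4) (f=9, h=4) → closed; open now [(1,3) g=6 f=11, (3,5) g=6 f=9, (4,1) g=1 f=9, (4,2) g=4 f=11, (4,3) g=5 f=11, (4,4) g=6 f=11]

order=[(2,2) → (2,3) → (3,3) → (3,4)]; open=[(1,3) g=6 f=11, (3,5) g=6 f=9, (4,1) g=1 f=9, (4,2) g=4 f=11, (4,3) g=5 f=11, (4,4) g=6 f=11]; closed=[(2,0), (2,2), (2,3), (3,0), (3,1), (3,2), (3,3), (3,4), (4,0)]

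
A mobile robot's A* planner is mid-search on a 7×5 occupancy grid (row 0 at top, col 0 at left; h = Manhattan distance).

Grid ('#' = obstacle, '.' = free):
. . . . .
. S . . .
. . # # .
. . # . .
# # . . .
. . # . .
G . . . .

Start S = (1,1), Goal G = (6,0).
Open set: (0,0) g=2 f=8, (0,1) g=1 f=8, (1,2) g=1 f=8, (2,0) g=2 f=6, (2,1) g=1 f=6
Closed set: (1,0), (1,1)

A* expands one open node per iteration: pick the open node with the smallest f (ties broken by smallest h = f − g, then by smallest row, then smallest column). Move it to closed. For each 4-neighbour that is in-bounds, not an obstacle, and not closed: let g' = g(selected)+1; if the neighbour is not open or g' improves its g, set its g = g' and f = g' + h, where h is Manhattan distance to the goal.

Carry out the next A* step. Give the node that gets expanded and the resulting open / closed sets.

expanded=(2,0); open=[(0,0) g=2 f=8, (0,1) g=1 f=8, (1,2) g=1 f=8, (2,1) g=1 f=6, (3,0) g=3 f=6]; closed=[(1,0), (1,1), (2,0)]

step 1: expand (2,0) (f=6, h=4) → closed; open now [(0,0) g=2 f=8, (0,1) g=1 f=8, (1,2) g=1 f=8, (2,1) g=1 f=6, (3,0) g=3 f=6]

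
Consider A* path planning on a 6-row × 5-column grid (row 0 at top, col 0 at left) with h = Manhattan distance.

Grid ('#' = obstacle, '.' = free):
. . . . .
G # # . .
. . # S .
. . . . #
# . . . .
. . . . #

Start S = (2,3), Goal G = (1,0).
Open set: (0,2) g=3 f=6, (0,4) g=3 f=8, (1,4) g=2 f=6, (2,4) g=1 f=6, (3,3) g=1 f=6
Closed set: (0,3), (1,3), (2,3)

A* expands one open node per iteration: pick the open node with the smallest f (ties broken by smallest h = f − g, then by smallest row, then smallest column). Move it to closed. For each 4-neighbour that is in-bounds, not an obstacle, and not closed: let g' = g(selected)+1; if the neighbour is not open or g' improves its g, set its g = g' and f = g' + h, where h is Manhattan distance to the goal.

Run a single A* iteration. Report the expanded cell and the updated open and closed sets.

expanded=(0,2); open=[(0,1) g=4 f=6, (0,4) g=3 f=8, (1,4) g=2 f=6, (2,4) g=1 f=6, (3,3) g=1 f=6]; closed=[(0,2), (0,3), (1,3), (2,3)]

step 1: expand (0,2) (f=6, h=3) → closed; open now [(0,1) g=4 f=6, (0,4) g=3 f=8, (1,4) g=2 f=6, (2,4) g=1 f=6, (3,3) g=1 f=6]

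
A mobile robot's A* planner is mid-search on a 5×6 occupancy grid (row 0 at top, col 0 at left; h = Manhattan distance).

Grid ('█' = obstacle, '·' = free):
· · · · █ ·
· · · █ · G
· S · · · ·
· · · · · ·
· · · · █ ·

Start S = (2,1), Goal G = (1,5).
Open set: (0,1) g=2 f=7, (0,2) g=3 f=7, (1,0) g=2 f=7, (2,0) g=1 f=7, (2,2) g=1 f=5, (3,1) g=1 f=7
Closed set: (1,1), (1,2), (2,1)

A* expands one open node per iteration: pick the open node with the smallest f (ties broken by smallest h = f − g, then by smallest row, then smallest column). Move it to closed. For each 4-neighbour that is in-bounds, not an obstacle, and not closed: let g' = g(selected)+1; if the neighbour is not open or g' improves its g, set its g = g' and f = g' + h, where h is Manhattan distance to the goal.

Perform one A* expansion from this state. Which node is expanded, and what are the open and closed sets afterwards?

expanded=(2,2); open=[(0,1) g=2 f=7, (0,2) g=3 f=7, (1,0) g=2 f=7, (2,0) g=1 f=7, (2,3) g=2 f=5, (3,1) g=1 f=7, (3,2) g=2 f=7]; closed=[(1,1), (1,2), (2,1), (2,2)]

step 1: expand (2,2) (f=5, h=4) → closed; open now [(0,1) g=2 f=7, (0,2) g=3 f=7, (1,0) g=2 f=7, (2,0) g=1 f=7, (2,3) g=2 f=5, (3,1) g=1 f=7, (3,2) g=2 f=7]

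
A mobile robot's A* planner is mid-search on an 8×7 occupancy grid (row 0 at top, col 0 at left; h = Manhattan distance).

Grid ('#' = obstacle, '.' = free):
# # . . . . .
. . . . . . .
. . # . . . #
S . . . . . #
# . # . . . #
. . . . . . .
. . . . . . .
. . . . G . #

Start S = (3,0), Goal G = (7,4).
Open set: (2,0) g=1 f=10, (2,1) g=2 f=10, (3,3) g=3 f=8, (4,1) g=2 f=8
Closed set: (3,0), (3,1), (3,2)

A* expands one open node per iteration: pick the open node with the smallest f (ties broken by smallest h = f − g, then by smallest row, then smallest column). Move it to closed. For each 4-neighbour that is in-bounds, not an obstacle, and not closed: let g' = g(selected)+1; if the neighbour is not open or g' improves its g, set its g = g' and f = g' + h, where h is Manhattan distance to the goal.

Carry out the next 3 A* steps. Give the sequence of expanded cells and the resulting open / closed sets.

order=[(3,3) → (3,4) → (4,4)]; open=[(2,0) g=1 f=10, (2,1) g=2 f=10, (2,3) g=4 f=10, (2,4) g=5 f=10, (3,5) g=5 f=10, (4,1) g=2 f=8, (4,3) g=4 f=8, (4,5) g=6 f=10, (5,4) g=6 f=8]; closed=[(3,0), (3,1), (3,2), (3,3), (3,4), (4,4)]

step 1: expand (3,3) (f=8, h=5) → closed; open now [(2,0) g=1 f=10, (2,1) g=2 f=10, (2,3) g=4 f=10, (3,4) g=4 f=8, (4,1) g=2 f=8, (4,3) g=4 f=8]
step 2: expand (3,4) (f=8, h=4) → closed; open now [(2,0) g=1 f=10, (2,1) g=2 f=10, (2,3) g=4 f=10, (2,4) g=5 f=10, (3,5) g=5 f=10, (4,1) g=2 f=8, (4,3) g=4 f=8, (4,4) g=5 f=8]
step 3: expand (4,4) (f=8, h=3) → closed; open now [(2,0) g=1 f=10, (2,1) g=2 f=10, (2,3) g=4 f=10, (2,4) g=5 f=10, (3,5) g=5 f=10, (4,1) g=2 f=8, (4,3) g=4 f=8, (4,5) g=6 f=10, (5,4) g=6 f=8]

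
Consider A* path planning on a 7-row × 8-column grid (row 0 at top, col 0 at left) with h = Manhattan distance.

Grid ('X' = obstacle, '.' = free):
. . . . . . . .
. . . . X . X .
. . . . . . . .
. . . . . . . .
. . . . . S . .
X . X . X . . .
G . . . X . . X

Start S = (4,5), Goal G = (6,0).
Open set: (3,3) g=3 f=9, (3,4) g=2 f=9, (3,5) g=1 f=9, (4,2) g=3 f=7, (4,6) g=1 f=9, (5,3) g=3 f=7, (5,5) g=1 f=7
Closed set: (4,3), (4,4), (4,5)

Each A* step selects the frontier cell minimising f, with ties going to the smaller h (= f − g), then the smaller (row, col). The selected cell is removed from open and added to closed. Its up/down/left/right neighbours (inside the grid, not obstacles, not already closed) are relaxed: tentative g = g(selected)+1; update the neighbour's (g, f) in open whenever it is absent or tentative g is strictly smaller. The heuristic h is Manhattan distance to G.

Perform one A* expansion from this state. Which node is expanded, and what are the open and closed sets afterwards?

step 1: expand (4,2) (f=7, h=4) → closed; open now [(3,2) g=4 f=9, (3,3) g=3 f=9, (3,4) g=2 f=9, (3,5) g=1 f=9, (4,1) g=4 f=7, (4,6) g=1 f=9, (5,3) g=3 f=7, (5,5) g=1 f=7]

expanded=(4,2); open=[(3,2) g=4 f=9, (3,3) g=3 f=9, (3,4) g=2 f=9, (3,5) g=1 f=9, (4,1) g=4 f=7, (4,6) g=1 f=9, (5,3) g=3 f=7, (5,5) g=1 f=7]; closed=[(4,2), (4,3), (4,4), (4,5)]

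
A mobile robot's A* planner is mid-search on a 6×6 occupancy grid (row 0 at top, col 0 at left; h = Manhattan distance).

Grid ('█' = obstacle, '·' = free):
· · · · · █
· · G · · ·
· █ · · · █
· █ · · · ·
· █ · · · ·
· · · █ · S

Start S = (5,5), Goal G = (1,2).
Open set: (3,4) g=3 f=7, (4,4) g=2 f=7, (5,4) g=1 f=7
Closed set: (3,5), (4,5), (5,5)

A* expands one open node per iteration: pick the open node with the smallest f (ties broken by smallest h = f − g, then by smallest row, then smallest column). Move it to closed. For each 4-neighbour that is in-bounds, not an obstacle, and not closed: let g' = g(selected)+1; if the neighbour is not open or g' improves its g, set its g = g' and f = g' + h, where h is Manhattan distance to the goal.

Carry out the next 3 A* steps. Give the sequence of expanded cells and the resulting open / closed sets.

order=[(3,4) → (2,4) → (1,4)]; open=[(0,4) g=6 f=9, (1,3) g=6 f=7, (1,5) g=6 f=9, (2,3) g=5 f=7, (3,3) g=4 f=7, (4,4) g=2 f=7, (5,4) g=1 f=7]; closed=[(1,4), (2,4), (3,4), (3,5), (4,5), (5,5)]

step 1: expand (3,4) (f=7, h=4) → closed; open now [(2,4) g=4 f=7, (3,3) g=4 f=7, (4,4) g=2 f=7, (5,4) g=1 f=7]
step 2: expand (2,4) (f=7, h=3) → closed; open now [(1,4) g=5 f=7, (2,3) g=5 f=7, (3,3) g=4 f=7, (4,4) g=2 f=7, (5,4) g=1 f=7]
step 3: expand (1,4) (f=7, h=2) → closed; open now [(0,4) g=6 f=9, (1,3) g=6 f=7, (1,5) g=6 f=9, (2,3) g=5 f=7, (3,3) g=4 f=7, (4,4) g=2 f=7, (5,4) g=1 f=7]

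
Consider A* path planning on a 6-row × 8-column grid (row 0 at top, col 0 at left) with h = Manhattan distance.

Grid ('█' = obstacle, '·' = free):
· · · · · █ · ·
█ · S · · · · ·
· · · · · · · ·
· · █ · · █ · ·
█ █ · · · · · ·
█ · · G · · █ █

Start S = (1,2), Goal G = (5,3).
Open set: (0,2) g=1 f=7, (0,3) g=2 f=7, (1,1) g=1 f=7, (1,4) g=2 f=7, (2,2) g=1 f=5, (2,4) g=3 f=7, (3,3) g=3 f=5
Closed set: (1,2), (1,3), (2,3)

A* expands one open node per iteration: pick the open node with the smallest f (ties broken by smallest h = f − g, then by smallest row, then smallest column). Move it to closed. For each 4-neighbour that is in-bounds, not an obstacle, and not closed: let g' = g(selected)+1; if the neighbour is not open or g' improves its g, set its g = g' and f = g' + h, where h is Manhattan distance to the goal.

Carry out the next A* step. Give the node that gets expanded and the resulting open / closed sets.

expanded=(3,3); open=[(0,2) g=1 f=7, (0,3) g=2 f=7, (1,1) g=1 f=7, (1,4) g=2 f=7, (2,2) g=1 f=5, (2,4) g=3 f=7, (3,4) g=4 f=7, (4,3) g=4 f=5]; closed=[(1,2), (1,3), (2,3), (3,3)]

step 1: expand (3,3) (f=5, h=2) → closed; open now [(0,2) g=1 f=7, (0,3) g=2 f=7, (1,1) g=1 f=7, (1,4) g=2 f=7, (2,2) g=1 f=5, (2,4) g=3 f=7, (3,4) g=4 f=7, (4,3) g=4 f=5]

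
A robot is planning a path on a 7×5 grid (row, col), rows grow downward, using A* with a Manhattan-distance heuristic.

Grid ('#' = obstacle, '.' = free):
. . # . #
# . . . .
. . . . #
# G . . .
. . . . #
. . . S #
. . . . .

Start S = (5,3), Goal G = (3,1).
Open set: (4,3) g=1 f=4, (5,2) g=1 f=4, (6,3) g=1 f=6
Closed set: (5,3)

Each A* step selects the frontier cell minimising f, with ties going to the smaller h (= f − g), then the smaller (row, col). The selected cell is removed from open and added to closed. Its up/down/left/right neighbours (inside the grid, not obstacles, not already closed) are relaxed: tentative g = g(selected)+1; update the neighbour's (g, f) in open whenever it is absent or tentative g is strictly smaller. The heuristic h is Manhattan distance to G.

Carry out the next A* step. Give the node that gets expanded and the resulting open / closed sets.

step 1: expand (4,3) (f=4, h=3) → closed; open now [(3,3) g=2 f=4, (4,2) g=2 f=4, (5,2) g=1 f=4, (6,3) g=1 f=6]

expanded=(4,3); open=[(3,3) g=2 f=4, (4,2) g=2 f=4, (5,2) g=1 f=4, (6,3) g=1 f=6]; closed=[(4,3), (5,3)]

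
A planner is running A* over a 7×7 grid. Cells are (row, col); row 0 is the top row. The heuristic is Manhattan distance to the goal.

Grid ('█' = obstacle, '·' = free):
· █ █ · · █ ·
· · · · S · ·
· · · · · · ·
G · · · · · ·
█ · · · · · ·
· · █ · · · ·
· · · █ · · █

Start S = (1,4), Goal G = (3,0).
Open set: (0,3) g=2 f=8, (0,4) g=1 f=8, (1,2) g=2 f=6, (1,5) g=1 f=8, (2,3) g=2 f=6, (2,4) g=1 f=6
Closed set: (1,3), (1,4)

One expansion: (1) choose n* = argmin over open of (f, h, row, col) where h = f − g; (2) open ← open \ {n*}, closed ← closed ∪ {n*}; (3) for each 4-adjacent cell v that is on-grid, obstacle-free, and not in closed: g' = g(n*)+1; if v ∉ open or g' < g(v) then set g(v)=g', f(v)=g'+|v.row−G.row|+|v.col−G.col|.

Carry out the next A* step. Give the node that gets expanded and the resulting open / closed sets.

expanded=(1,2); open=[(0,3) g=2 f=8, (0,4) g=1 f=8, (1,1) g=3 f=6, (1,5) g=1 f=8, (2,2) g=3 f=6, (2,3) g=2 f=6, (2,4) g=1 f=6]; closed=[(1,2), (1,3), (1,4)]

step 1: expand (1,2) (f=6, h=4) → closed; open now [(0,3) g=2 f=8, (0,4) g=1 f=8, (1,1) g=3 f=6, (1,5) g=1 f=8, (2,2) g=3 f=6, (2,3) g=2 f=6, (2,4) g=1 f=6]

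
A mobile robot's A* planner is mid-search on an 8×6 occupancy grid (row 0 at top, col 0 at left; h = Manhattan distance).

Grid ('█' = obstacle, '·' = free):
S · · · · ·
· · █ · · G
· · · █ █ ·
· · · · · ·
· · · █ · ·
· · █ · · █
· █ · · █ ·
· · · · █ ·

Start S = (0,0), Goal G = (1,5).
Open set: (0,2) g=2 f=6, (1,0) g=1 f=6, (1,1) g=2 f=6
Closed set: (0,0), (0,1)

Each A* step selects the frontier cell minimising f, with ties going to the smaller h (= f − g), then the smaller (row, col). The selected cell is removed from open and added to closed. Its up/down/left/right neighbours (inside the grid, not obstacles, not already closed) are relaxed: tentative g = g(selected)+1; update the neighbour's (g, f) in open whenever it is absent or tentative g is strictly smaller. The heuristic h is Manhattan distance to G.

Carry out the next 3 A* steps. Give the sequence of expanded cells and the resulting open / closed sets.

step 1: expand (0,2) (f=6, h=4) → closed; open now [(0,3) g=3 f=6, (1,0) g=1 f=6, (1,1) g=2 f=6]
step 2: expand (0,3) (f=6, h=3) → closed; open now [(0,4) g=4 f=6, (1,0) g=1 f=6, (1,1) g=2 f=6, (1,3) g=4 f=6]
step 3: expand (0,4) (f=6, h=2) → closed; open now [(0,5) g=5 f=6, (1,0) g=1 f=6, (1,1) g=2 f=6, (1,3) g=4 f=6, (1,4) g=5 f=6]

order=[(0,2) → (0,3) → (0,4)]; open=[(0,5) g=5 f=6, (1,0) g=1 f=6, (1,1) g=2 f=6, (1,3) g=4 f=6, (1,4) g=5 f=6]; closed=[(0,0), (0,1), (0,2), (0,3), (0,4)]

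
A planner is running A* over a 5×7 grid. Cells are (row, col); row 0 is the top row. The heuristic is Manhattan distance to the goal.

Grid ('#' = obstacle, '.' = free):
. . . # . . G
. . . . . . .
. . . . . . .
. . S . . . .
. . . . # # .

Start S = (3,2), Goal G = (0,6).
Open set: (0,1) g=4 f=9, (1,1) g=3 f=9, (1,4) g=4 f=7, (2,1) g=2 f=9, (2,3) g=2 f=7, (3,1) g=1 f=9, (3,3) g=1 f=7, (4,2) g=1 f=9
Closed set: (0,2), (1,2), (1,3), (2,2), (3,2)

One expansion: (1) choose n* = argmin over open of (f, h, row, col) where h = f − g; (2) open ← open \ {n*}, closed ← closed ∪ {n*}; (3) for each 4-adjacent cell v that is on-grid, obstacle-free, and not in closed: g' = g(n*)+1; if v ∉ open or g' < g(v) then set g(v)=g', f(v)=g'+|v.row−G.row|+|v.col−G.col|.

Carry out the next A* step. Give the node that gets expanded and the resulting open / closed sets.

expanded=(1,4); open=[(0,1) g=4 f=9, (0,4) g=5 f=7, (1,1) g=3 f=9, (1,5) g=5 f=7, (2,1) g=2 f=9, (2,3) g=2 f=7, (2,4) g=5 f=9, (3,1) g=1 f=9, (3,3) g=1 f=7, (4,2) g=1 f=9]; closed=[(0,2), (1,2), (1,3), (1,4), (2,2), (3,2)]

step 1: expand (1,4) (f=7, h=3) → closed; open now [(0,1) g=4 f=9, (0,4) g=5 f=7, (1,1) g=3 f=9, (1,5) g=5 f=7, (2,1) g=2 f=9, (2,3) g=2 f=7, (2,4) g=5 f=9, (3,1) g=1 f=9, (3,3) g=1 f=7, (4,2) g=1 f=9]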